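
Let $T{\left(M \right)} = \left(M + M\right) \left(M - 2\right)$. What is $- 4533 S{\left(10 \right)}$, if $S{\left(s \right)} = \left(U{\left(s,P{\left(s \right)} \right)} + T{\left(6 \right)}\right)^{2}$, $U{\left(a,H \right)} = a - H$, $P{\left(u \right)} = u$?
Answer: $-10444032$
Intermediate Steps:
$T{\left(M \right)} = 2 M \left(-2 + M\right)$
$S{\left(s \right)} = 2304$ ($S{\left(s \right)} = \left(\left(s - s\right) + 2 \cdot 6 \left(-2 + 6\right)\right)^{2} = \left(0 + 2 \cdot 6 \cdot 4\right)^{2} = \left(0 + 48\right)^{2} = 48^{2} = 2304$)
$- 4533 S{\left(10 \right)} = \left(-4533\right) 2304 = -10444032$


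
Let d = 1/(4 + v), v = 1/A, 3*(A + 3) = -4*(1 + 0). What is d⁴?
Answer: 28561/5764801 ≈ 0.0049544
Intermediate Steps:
A = -13/3 (A = -3 + (-4*(1 + 0))/3 = -3 + (-4*1)/3 = -3 + (⅓)*(-4) = -3 - 4/3 = -13/3 ≈ -4.3333)
v = -3/13 (v = 1/(-13/3) = -3/13 ≈ -0.23077)
d = 13/49 (d = 1/(4 - 3/13) = 1/(49/13) = 13/49 ≈ 0.26531)
d⁴ = (13/49)⁴ = 28561/5764801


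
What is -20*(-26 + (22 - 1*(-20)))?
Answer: -320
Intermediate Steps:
-20*(-26 + (22 - 1*(-20))) = -20*(-26 + (22 + 20)) = -20*(-26 + 42) = -20*16 = -320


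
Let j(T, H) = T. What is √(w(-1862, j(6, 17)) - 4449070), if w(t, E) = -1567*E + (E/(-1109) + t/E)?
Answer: I*√49353945134007/3327 ≈ 2111.6*I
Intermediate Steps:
w(t, E) = -1737804*E/1109 + t/E (w(t, E) = -1567*E + (E*(-1/1109) + t/E) = -1567*E + (-E/1109 + t/E) = -1737804*E/1109 + t/E)
√(w(-1862, j(6, 17)) - 4449070) = √((-1737804/1109*6 - 1862/6) - 4449070) = √((-10426824/1109 - 1862*⅙) - 4449070) = √((-10426824/1109 - 931/3) - 4449070) = √(-32312951/3327 - 4449070) = √(-14834368841/3327) = I*√49353945134007/3327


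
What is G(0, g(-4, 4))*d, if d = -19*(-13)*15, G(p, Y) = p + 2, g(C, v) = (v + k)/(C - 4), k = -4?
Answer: 7410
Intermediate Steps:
g(C, v) = (-4 + v)/(-4 + C) (g(C, v) = (v - 4)/(C - 4) = (-4 + v)/(-4 + C))
G(p, Y) = 2 + p
d = 3705 (d = 247*15 = 3705)
G(0, g(-4, 4))*d = (2 + 0)*3705 = 2*3705 = 7410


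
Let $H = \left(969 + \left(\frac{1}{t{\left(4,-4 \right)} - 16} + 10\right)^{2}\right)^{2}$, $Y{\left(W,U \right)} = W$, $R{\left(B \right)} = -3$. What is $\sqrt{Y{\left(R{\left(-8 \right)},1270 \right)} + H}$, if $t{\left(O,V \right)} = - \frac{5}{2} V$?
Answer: $\frac{\sqrt{1471869337}}{36} \approx 1065.7$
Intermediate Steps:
$t{\left(O,V \right)} = - \frac{5 V}{2}$ ($t{\left(O,V \right)} = \left(-5\right) \frac{1}{2} V = - \frac{5 V}{2}$)
$H = \frac{1471873225}{1296}$ ($H = \left(969 + \left(\frac{1}{\left(- \frac{5}{2}\right) \left(-4\right) - 16} + 10\right)^{2}\right)^{2} = \left(969 + \left(\frac{1}{10 - 16} + 10\right)^{2}\right)^{2} = \left(969 + \left(\frac{1}{-6} + 10\right)^{2}\right)^{2} = \left(969 + \left(- \frac{1}{6} + 10\right)^{2}\right)^{2} = \left(969 + \left(\frac{59}{6}\right)^{2}\right)^{2} = \left(969 + \frac{3481}{36}\right)^{2} = \left(\frac{38365}{36}\right)^{2} = \frac{1471873225}{1296} \approx 1.1357 \cdot 10^{6}$)
$\sqrt{Y{\left(R{\left(-8 \right)},1270 \right)} + H} = \sqrt{-3 + \frac{1471873225}{1296}} = \sqrt{\frac{1471869337}{1296}} = \frac{\sqrt{1471869337}}{36}$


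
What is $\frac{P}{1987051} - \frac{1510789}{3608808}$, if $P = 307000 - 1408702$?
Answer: $- \frac{996835112065}{1024412220744} \approx -0.97308$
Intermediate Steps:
$P = -1101702$
$\frac{P}{1987051} - \frac{1510789}{3608808} = - \frac{1101702}{1987051} - \frac{1510789}{3608808} = \left(-1101702\right) \frac{1}{1987051} - \frac{215827}{515544} = - \frac{1101702}{1987051} - \frac{215827}{515544} = - \frac{996835112065}{1024412220744}$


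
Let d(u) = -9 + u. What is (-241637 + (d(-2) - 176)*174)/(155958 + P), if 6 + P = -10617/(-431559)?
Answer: -7888179255/4486833319 ≈ -1.7581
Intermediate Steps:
P = -859579/143853 (P = -6 - 10617/(-431559) = -6 - 10617*(-1/431559) = -6 + 3539/143853 = -859579/143853 ≈ -5.9754)
(-241637 + (d(-2) - 176)*174)/(155958 + P) = (-241637 + ((-9 - 2) - 176)*174)/(155958 - 859579/143853) = (-241637 + (-11 - 176)*174)/(22434166595/143853) = (-241637 - 187*174)*(143853/22434166595) = (-241637 - 32538)*(143853/22434166595) = -274175*143853/22434166595 = -7888179255/4486833319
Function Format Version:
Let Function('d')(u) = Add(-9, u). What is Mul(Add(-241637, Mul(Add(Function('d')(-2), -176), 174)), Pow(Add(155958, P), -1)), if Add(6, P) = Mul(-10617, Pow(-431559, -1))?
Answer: Rational(-7888179255, 4486833319) ≈ -1.7581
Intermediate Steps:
P = Rational(-859579, 143853) (P = Add(-6, Mul(-10617, Pow(-431559, -1))) = Add(-6, Mul(-10617, Rational(-1, 431559))) = Add(-6, Rational(3539, 143853)) = Rational(-859579, 143853) ≈ -5.9754)
Mul(Add(-241637, Mul(Add(Function('d')(-2), -176), 174)), Pow(Add(155958, P), -1)) = Mul(Add(-241637, Mul(Add(Add(-9, -2), -176), 174)), Pow(Add(155958, Rational(-859579, 143853)), -1)) = Mul(Add(-241637, Mul(Add(-11, -176), 174)), Pow(Rational(22434166595, 143853), -1)) = Mul(Add(-241637, Mul(-187, 174)), Rational(143853, 22434166595)) = Mul(Add(-241637, -32538), Rational(143853, 22434166595)) = Mul(-274175, Rational(143853, 22434166595)) = Rational(-7888179255, 4486833319)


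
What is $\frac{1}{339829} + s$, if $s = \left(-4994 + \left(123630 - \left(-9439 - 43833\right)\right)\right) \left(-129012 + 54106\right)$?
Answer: $- \frac{4375957863469191}{339829} \approx -1.2877 \cdot 10^{10}$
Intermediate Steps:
$s = -12876940648$ ($s = \left(-4994 + \left(123630 - \left(-9439 - 43833\right)\right)\right) \left(-74906\right) = \left(-4994 + \left(123630 - -53272\right)\right) \left(-74906\right) = \left(-4994 + \left(123630 + 53272\right)\right) \left(-74906\right) = \left(-4994 + 176902\right) \left(-74906\right) = 171908 \left(-74906\right) = -12876940648$)
$\frac{1}{339829} + s = \frac{1}{339829} - 12876940648 = - \frac{4375957863469191}{339829}$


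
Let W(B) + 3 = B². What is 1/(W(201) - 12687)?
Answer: 1/27711 ≈ 3.6087e-5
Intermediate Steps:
W(B) = -3 + B²
1/(W(201) - 12687) = 1/((-3 + 201²) - 12687) = 1/((-3 + 40401) - 12687) = 1/(40398 - 12687) = 1/27711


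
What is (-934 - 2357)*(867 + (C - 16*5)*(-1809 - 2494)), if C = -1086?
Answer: -16514781015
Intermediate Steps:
(-934 - 2357)*(867 + (C - 16*5)*(-1809 - 2494)) = (-934 - 2357)*(867 + (-1086 - 16*5)*(-1809 - 2494)) = -3291*(867 + (-1086 - 80)*(-4303)) = -3291*(867 - 1166*(-4303)) = -3291*(867 + 5017298) = -3291*5018165 = -16514781015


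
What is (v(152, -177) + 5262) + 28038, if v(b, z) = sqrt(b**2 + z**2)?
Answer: 33300 + sqrt(54433) ≈ 33533.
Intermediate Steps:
(v(152, -177) + 5262) + 28038 = (sqrt(152**2 + (-177)**2) + 5262) + 28038 = (sqrt(23104 + 31329) + 5262) + 28038 = (sqrt(54433) + 5262) + 28038 = (5262 + sqrt(54433)) + 28038 = 33300 + sqrt(54433)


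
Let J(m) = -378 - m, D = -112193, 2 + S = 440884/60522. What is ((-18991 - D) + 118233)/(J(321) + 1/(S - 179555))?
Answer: -1148801189246725/3797914430826 ≈ -302.48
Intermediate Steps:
S = 159920/30261 (S = -2 + 440884/60522 = -2 + 440884*(1/60522) = -2 + 220442/30261 = 159920/30261 ≈ 5.2847)
((-18991 - D) + 118233)/(J(321) + 1/(S - 179555)) = ((-18991 - 1*(-112193)) + 118233)/((-378 - 1*321) + 1/(159920/30261 - 179555)) = ((-18991 + 112193) + 118233)/((-378 - 321) + 1/(-5433353935/30261)) = (93202 + 118233)/(-699 - 30261/5433353935) = 211435/(-3797914430826/5433353935) = 211435*(-5433353935/3797914430826) = -1148801189246725/3797914430826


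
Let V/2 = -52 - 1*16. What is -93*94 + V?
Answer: -8878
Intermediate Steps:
V = -136 (V = 2*(-52 - 1*16) = 2*(-52 - 16) = 2*(-68) = -136)
-93*94 + V = -93*94 - 136 = -8742 - 136 = -8878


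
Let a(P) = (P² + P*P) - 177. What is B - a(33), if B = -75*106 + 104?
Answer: -9847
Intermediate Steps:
a(P) = -177 + 2*P² (a(P) = (P² + P²) - 177 = 2*P² - 177 = -177 + 2*P²)
B = -7846 (B = -7950 + 104 = -7846)
B - a(33) = -7846 - (-177 + 2*33²) = -7846 - (-177 + 2*1089) = -7846 - (-177 + 2178) = -7846 - 1*2001 = -7846 - 2001 = -9847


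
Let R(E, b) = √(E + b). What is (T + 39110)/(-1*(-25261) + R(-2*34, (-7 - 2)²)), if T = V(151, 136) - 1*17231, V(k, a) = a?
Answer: 556120915/638118108 - 22015*√13/638118108 ≈ 0.87138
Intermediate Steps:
T = -17095 (T = 136 - 1*17231 = 136 - 17231 = -17095)
(T + 39110)/(-1*(-25261) + R(-2*34, (-7 - 2)²)) = (-17095 + 39110)/(-1*(-25261) + √(-2*34 + (-7 - 2)²)) = 22015/(25261 + √(-68 + (-9)²)) = 22015/(25261 + √(-68 + 81)) = 22015/(25261 + √13)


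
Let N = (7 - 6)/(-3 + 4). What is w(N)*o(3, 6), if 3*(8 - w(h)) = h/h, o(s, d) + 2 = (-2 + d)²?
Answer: 322/3 ≈ 107.33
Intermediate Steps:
o(s, d) = -2 + (-2 + d)²
N = 1 (N = 1/1 = 1*1 = 1)
w(h) = 23/3 (w(h) = 8 - h/(3*h) = 8 - ⅓*1 = 8 - ⅓ = 23/3)
w(N)*o(3, 6) = 23*(-2 + (-2 + 6)²)/3 = 23*(-2 + 4²)/3 = 23*(-2 + 16)/3 = (23/3)*14 = 322/3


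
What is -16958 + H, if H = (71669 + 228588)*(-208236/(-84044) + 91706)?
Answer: 578560901109487/21011 ≈ 2.7536e+10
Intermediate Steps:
H = 578561257414025/21011 (H = 300257*(-208236*(-1/84044) + 91706) = 300257*(52059/21011 + 91706) = 300257*(1926886825/21011) = 578561257414025/21011 ≈ 2.7536e+10)
-16958 + H = -16958 + 578561257414025/21011 = 578560901109487/21011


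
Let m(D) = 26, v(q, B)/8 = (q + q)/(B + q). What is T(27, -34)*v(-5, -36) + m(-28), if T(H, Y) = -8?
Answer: 426/41 ≈ 10.390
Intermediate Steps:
v(q, B) = 16*q/(B + q) (v(q, B) = 8*((q + q)/(B + q)) = 8*((2*q)/(B + q)) = 8*(2*q/(B + q)) = 16*q/(B + q))
T(27, -34)*v(-5, -36) + m(-28) = -128*(-5)/(-36 - 5) + 26 = -128*(-5)/(-41) + 26 = -128*(-5)*(-1)/41 + 26 = -8*80/41 + 26 = -640/41 + 26 = 426/41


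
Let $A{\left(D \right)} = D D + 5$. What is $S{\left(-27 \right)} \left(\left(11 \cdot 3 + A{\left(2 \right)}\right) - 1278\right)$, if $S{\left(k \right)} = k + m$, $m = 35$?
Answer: $-9888$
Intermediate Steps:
$S{\left(k \right)} = 35 + k$ ($S{\left(k \right)} = k + 35 = 35 + k$)
$A{\left(D \right)} = 5 + D^{2}$ ($A{\left(D \right)} = D^{2} + 5 = 5 + D^{2}$)
$S{\left(-27 \right)} \left(\left(11 \cdot 3 + A{\left(2 \right)}\right) - 1278\right) = \left(35 - 27\right) \left(\left(11 \cdot 3 + \left(5 + 2^{2}\right)\right) - 1278\right) = 8 \left(\left(33 + \left(5 + 4\right)\right) - 1278\right) = 8 \left(\left(33 + 9\right) - 1278\right) = 8 \left(42 - 1278\right) = 8 \left(-1236\right) = -9888$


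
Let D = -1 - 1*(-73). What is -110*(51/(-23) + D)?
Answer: -176550/23 ≈ -7676.1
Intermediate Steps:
D = 72 (D = -1 + 73 = 72)
-110*(51/(-23) + D) = -110*(51/(-23) + 72) = -110*(51*(-1/23) + 72) = -110*(-51/23 + 72) = -110*1605/23 = -176550/23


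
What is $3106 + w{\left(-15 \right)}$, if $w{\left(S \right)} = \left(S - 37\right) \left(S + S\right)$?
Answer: $4666$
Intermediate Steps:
$w{\left(S \right)} = 2 S \left(-37 + S\right)$ ($w{\left(S \right)} = \left(-37 + S\right) 2 S = 2 S \left(-37 + S\right)$)
$3106 + w{\left(-15 \right)} = 3106 + 2 \left(-15\right) \left(-37 - 15\right) = 3106 + 2 \left(-15\right) \left(-52\right) = 3106 + 1560 = 4666$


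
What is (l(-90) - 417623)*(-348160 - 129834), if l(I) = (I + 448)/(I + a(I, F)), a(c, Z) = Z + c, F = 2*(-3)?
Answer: 18564865369292/93 ≈ 1.9962e+11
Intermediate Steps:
F = -6
l(I) = (448 + I)/(-6 + 2*I) (l(I) = (I + 448)/(I + (-6 + I)) = (448 + I)/(-6 + 2*I))
(l(-90) - 417623)*(-348160 - 129834) = ((448 - 90)/(2*(-3 - 90)) - 417623)*(-348160 - 129834) = ((½)*358/(-93) - 417623)*(-477994) = ((½)*(-1/93)*358 - 417623)*(-477994) = (-179/93 - 417623)*(-477994) = -38839118/93*(-477994) = 18564865369292/93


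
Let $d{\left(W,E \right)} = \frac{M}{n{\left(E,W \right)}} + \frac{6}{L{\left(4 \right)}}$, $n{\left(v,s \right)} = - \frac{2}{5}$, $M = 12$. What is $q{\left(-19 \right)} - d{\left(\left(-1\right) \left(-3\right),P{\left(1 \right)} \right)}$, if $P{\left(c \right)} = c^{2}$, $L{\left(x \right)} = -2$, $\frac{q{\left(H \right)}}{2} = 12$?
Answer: $57$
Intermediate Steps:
$q{\left(H \right)} = 24$ ($q{\left(H \right)} = 2 \cdot 12 = 24$)
$n{\left(v,s \right)} = - \frac{2}{5}$ ($n{\left(v,s \right)} = \left(-2\right) \frac{1}{5} = - \frac{2}{5}$)
$d{\left(W,E \right)} = -33$ ($d{\left(W,E \right)} = \frac{12}{- \frac{2}{5}} + \frac{6}{-2} = 12 \left(- \frac{5}{2}\right) + 6 \left(- \frac{1}{2}\right) = -30 - 3 = -33$)
$q{\left(-19 \right)} - d{\left(\left(-1\right) \left(-3\right),P{\left(1 \right)} \right)} = 24 - -33 = 24 + 33 = 57$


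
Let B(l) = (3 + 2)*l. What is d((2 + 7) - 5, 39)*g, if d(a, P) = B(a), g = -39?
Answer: -780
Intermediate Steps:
B(l) = 5*l
d(a, P) = 5*a
d((2 + 7) - 5, 39)*g = (5*((2 + 7) - 5))*(-39) = (5*(9 - 5))*(-39) = (5*4)*(-39) = 20*(-39) = -780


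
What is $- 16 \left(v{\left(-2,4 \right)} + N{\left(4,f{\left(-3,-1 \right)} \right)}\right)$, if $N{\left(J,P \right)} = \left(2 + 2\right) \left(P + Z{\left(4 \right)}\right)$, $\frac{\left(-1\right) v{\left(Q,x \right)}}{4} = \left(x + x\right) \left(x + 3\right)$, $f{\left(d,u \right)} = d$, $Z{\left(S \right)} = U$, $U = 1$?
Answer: $3712$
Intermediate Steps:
$Z{\left(S \right)} = 1$
$v{\left(Q,x \right)} = - 8 x \left(3 + x\right)$ ($v{\left(Q,x \right)} = - 4 \left(x + x\right) \left(x + 3\right) = - 4 \cdot 2 x \left(3 + x\right) = - 8 x \left(3 + x\right)$)
$N{\left(J,P \right)} = 4 + 4 P$ ($N{\left(J,P \right)} = \left(2 + 2\right) \left(P + 1\right) = 4 \left(1 + P\right) = 4 + 4 P$)
$- 16 \left(v{\left(-2,4 \right)} + N{\left(4,f{\left(-3,-1 \right)} \right)}\right) = - 16 \left(\left(-8\right) 4 \left(3 + 4\right) + \left(4 + 4 \left(-3\right)\right)\right) = - 16 \left(\left(-8\right) 4 \cdot 7 + \left(4 - 12\right)\right) = - 16 \left(-224 - 8\right) = \left(-16\right) \left(-232\right) = 3712$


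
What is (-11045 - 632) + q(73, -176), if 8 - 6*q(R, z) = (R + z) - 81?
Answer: -11645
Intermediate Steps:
q(R, z) = 89/6 - R/6 - z/6 (q(R, z) = 4/3 - ((R + z) - 81)/6 = 4/3 - (-81 + R + z)/6 = 4/3 + (27/2 - R/6 - z/6) = 89/6 - R/6 - z/6)
(-11045 - 632) + q(73, -176) = (-11045 - 632) + (89/6 - ⅙*73 - ⅙*(-176)) = -11677 + (89/6 - 73/6 + 88/3) = -11677 + 32 = -11645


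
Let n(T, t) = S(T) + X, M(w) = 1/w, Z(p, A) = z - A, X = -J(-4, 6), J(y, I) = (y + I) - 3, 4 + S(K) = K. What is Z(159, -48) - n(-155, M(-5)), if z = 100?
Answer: 306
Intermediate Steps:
S(K) = -4 + K
J(y, I) = -3 + I + y (J(y, I) = (I + y) - 3 = -3 + I + y)
X = 1 (X = -(-3 + 6 - 4) = -1*(-1) = 1)
Z(p, A) = 100 - A
n(T, t) = -3 + T (n(T, t) = (-4 + T) + 1 = -3 + T)
Z(159, -48) - n(-155, M(-5)) = (100 - 1*(-48)) - (-3 - 155) = (100 + 48) - 1*(-158) = 148 + 158 = 306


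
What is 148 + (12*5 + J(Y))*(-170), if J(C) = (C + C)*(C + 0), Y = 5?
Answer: -18552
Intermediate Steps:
J(C) = 2*C² (J(C) = (2*C)*C = 2*C²)
148 + (12*5 + J(Y))*(-170) = 148 + (12*5 + 2*5²)*(-170) = 148 + (60 + 2*25)*(-170) = 148 + (60 + 50)*(-170) = 148 + 110*(-170) = 148 - 18700 = -18552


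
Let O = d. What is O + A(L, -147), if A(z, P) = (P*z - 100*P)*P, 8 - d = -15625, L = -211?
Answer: -6704766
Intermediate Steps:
d = 15633 (d = 8 - 1*(-15625) = 8 + 15625 = 15633)
O = 15633
A(z, P) = P*(-100*P + P*z) (A(z, P) = (-100*P + P*z)*P = P*(-100*P + P*z))
O + A(L, -147) = 15633 + (-147)²*(-100 - 211) = 15633 + 21609*(-311) = 15633 - 6720399 = -6704766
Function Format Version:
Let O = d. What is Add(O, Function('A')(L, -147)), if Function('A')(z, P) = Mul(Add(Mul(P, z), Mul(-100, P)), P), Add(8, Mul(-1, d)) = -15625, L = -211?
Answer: -6704766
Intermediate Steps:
d = 15633 (d = Add(8, Mul(-1, -15625)) = Add(8, 15625) = 15633)
O = 15633
Function('A')(z, P) = Mul(P, Add(Mul(-100, P), Mul(P, z))) (Function('A')(z, P) = Mul(Add(Mul(-100, P), Mul(P, z)), P) = Mul(P, Add(Mul(-100, P), Mul(P, z))))
Add(O, Function('A')(L, -147)) = Add(15633, Mul(Pow(-147, 2), Add(-100, -211))) = Add(15633, Mul(21609, -311)) = Add(15633, -6720399) = -6704766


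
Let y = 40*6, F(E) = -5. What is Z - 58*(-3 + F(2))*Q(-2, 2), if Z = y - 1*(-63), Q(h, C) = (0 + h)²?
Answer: 2159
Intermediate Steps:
y = 240
Q(h, C) = h²
Z = 303 (Z = 240 - 1*(-63) = 240 + 63 = 303)
Z - 58*(-3 + F(2))*Q(-2, 2) = 303 - 58*(-3 - 5)*(-2)² = 303 - (-464)*4 = 303 - 58*(-32) = 303 + 1856 = 2159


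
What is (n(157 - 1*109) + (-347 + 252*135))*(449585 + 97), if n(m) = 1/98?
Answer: 741965182155/49 ≈ 1.5142e+10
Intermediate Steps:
n(m) = 1/98
(n(157 - 1*109) + (-347 + 252*135))*(449585 + 97) = (1/98 + (-347 + 252*135))*(449585 + 97) = (1/98 + (-347 + 34020))*449682 = (1/98 + 33673)*449682 = (3299955/98)*449682 = 741965182155/49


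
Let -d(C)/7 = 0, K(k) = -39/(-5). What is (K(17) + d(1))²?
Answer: 1521/25 ≈ 60.840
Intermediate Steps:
K(k) = 39/5 (K(k) = -39*(-⅕) = 39/5)
d(C) = 0 (d(C) = -7*0 = 0)
(K(17) + d(1))² = (39/5 + 0)² = (39/5)² = 1521/25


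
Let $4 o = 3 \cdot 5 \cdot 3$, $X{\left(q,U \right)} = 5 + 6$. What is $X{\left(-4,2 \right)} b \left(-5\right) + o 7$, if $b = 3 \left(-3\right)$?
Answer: $\frac{2295}{4} \approx 573.75$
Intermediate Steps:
$b = -9$
$X{\left(q,U \right)} = 11$
$o = \frac{45}{4}$ ($o = \frac{3 \cdot 5 \cdot 3}{4} = \frac{15 \cdot 3}{4} = \frac{1}{4} \cdot 45 = \frac{45}{4} \approx 11.25$)
$X{\left(-4,2 \right)} b \left(-5\right) + o 7 = 11 \left(-9\right) \left(-5\right) + \frac{45}{4} \cdot 7 = \left(-99\right) \left(-5\right) + \frac{315}{4} = 495 + \frac{315}{4} = \frac{2295}{4}$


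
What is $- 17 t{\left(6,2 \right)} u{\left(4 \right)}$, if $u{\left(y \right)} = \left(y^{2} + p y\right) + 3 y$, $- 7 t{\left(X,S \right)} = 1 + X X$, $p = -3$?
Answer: $\frac{10064}{7} \approx 1437.7$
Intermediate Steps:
$t{\left(X,S \right)} = - \frac{1}{7} - \frac{X^{2}}{7}$ ($t{\left(X,S \right)} = - \frac{1 + X X}{7} = - \frac{1 + X^{2}}{7} = - \frac{1}{7} - \frac{X^{2}}{7}$)
$u{\left(y \right)} = y^{2}$ ($u{\left(y \right)} = \left(y^{2} - 3 y\right) + 3 y = y^{2}$)
$- 17 t{\left(6,2 \right)} u{\left(4 \right)} = - 17 \left(- \frac{1}{7} - \frac{6^{2}}{7}\right) 4^{2} = - 17 \left(- \frac{1}{7} - \frac{36}{7}\right) 16 = \left(-17\right) \left(- \frac{37}{7}\right) 16 = \frac{629}{7} \cdot 16 = \frac{10064}{7}$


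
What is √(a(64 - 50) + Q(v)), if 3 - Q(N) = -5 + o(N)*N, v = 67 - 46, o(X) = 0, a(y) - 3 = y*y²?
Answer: √2755 ≈ 52.488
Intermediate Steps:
a(y) = 3 + y³ (a(y) = 3 + y*y² = 3 + y³)
v = 21
Q(N) = 8 (Q(N) = 3 - (-5 + 0*N) = 3 - (-5 + 0) = 3 - 1*(-5) = 3 + 5 = 8)
√(a(64 - 50) + Q(v)) = √((3 + (64 - 50)³) + 8) = √((3 + 14³) + 8) = √((3 + 2744) + 8) = √(2747 + 8) = √2755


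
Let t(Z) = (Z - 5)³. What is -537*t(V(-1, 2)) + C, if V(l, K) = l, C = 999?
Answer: 116991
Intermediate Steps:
t(Z) = (-5 + Z)³
-537*t(V(-1, 2)) + C = -537*(-5 - 1)³ + 999 = -537*(-6)³ + 999 = -537*(-216) + 999 = 115992 + 999 = 116991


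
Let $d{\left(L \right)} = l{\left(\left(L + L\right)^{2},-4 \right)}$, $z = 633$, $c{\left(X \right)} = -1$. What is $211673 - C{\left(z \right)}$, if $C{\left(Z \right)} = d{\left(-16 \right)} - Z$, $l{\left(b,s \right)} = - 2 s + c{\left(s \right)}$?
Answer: $212299$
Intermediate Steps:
$l{\left(b,s \right)} = -1 - 2 s$ ($l{\left(b,s \right)} = - 2 s - 1 = -1 - 2 s$)
$d{\left(L \right)} = 7$ ($d{\left(L \right)} = -1 - -8 = -1 + 8 = 7$)
$C{\left(Z \right)} = 7 - Z$
$211673 - C{\left(z \right)} = 211673 - \left(7 - 633\right) = 211673 - -626 = 211673 + 626 = 212299$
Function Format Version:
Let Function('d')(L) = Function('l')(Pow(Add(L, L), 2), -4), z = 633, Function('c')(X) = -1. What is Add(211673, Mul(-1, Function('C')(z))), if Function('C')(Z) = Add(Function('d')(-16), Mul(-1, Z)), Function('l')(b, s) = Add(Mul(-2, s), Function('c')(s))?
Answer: 212299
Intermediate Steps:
Function('l')(b, s) = Add(-1, Mul(-2, s)) (Function('l')(b, s) = Add(Mul(-2, s), -1) = Add(-1, Mul(-2, s)))
Function('d')(L) = 7 (Function('d')(L) = Add(-1, Mul(-2, -4)) = Add(-1, 8) = 7)
Function('C')(Z) = Add(7, Mul(-1, Z))
Add(211673, Mul(-1, Function('C')(z))) = Add(211673, Mul(-1, Add(7, Mul(-1, 633)))) = Add(211673, Mul(-1, Add(7, -633))) = Add(211673, Mul(-1, -626)) = Add(211673, 626) = 212299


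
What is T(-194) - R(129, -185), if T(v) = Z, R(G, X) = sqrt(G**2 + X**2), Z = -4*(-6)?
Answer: 24 - sqrt(50866) ≈ -201.53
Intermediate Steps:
Z = 24
T(v) = 24
T(-194) - R(129, -185) = 24 - sqrt(129**2 + (-185)**2) = 24 - sqrt(16641 + 34225) = 24 - sqrt(50866)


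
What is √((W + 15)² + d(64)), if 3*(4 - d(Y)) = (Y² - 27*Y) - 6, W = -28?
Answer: I*√5529/3 ≈ 24.786*I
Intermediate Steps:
d(Y) = 6 + 9*Y - Y²/3 (d(Y) = 4 - ((Y² - 27*Y) - 6)/3 = 4 - (-6 + Y² - 27*Y)/3 = 4 + (2 + 9*Y - Y²/3) = 6 + 9*Y - Y²/3)
√((W + 15)² + d(64)) = √((-28 + 15)² + (6 + 9*64 - ⅓*64²)) = √((-13)² + (6 + 576 - ⅓*4096)) = √(169 + (6 + 576 - 4096/3)) = √(169 - 2350/3) = √(-1843/3) = I*√5529/3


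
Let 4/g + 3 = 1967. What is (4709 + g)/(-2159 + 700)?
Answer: -2312120/716369 ≈ -3.2276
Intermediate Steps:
g = 1/491 (g = 4/(-3 + 1967) = 4/1964 = 4*(1/1964) = 1/491 ≈ 0.0020367)
(4709 + g)/(-2159 + 700) = (4709 + 1/491)/(-2159 + 700) = (2312120/491)/(-1459) = (2312120/491)*(-1/1459) = -2312120/716369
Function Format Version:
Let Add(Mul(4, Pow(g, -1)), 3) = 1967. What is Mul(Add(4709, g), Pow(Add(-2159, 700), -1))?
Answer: Rational(-2312120, 716369) ≈ -3.2276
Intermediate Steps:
g = Rational(1, 491) (g = Mul(4, Pow(Add(-3, 1967), -1)) = Mul(4, Pow(1964, -1)) = Mul(4, Rational(1, 1964)) = Rational(1, 491) ≈ 0.0020367)
Mul(Add(4709, g), Pow(Add(-2159, 700), -1)) = Mul(Add(4709, Rational(1, 491)), Pow(Add(-2159, 700), -1)) = Mul(Rational(2312120, 491), Pow(-1459, -1)) = Mul(Rational(2312120, 491), Rational(-1, 1459)) = Rational(-2312120, 716369)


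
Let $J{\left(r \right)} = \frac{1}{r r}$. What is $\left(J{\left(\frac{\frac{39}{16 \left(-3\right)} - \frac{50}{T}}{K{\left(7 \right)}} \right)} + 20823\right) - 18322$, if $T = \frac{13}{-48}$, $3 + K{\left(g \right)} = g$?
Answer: $\frac{3655485704085}{1461609361} \approx 2501.0$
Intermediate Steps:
$K{\left(g \right)} = -3 + g$
$T = - \frac{13}{48}$ ($T = 13 \left(- \frac{1}{48}\right) = - \frac{13}{48} \approx -0.27083$)
$J{\left(r \right)} = \frac{1}{r^{2}}$
$\left(J{\left(\frac{\frac{39}{16 \left(-3\right)} - \frac{50}{T}}{K{\left(7 \right)}} \right)} + 20823\right) - 18322 = \left(\frac{1}{\frac{1}{\left(-3 + 7\right)^{2}} \left(\frac{39}{16 \left(-3\right)} - \frac{50}{- \frac{13}{48}}\right)^{2}} + 20823\right) - 18322 = \left(\frac{1}{\frac{1}{16} \left(\frac{39}{-48} - - \frac{2400}{13}\right)^{2}} + 20823\right) - 18322 = \left(\frac{1}{\frac{1}{16} \left(39 \left(- \frac{1}{48}\right) + \frac{2400}{13}\right)^{2}} + 20823\right) - 18322 = \left(\frac{1}{\frac{1}{16} \left(- \frac{13}{16} + \frac{2400}{13}\right)^{2}} + 20823\right) - 18322 = \left(\frac{1}{\frac{1461609361}{692224}} + 20823\right) - 18322 = \left(\frac{692224}{1461609361} + 20823\right) - 18322 = \frac{30435092416327}{1461609361} - 18322 = \frac{3655485704085}{1461609361}$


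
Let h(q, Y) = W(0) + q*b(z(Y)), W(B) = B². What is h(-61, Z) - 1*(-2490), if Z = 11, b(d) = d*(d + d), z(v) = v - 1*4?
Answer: -3488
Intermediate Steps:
z(v) = -4 + v (z(v) = v - 4 = -4 + v)
b(d) = 2*d² (b(d) = d*(2*d) = 2*d²)
h(q, Y) = 2*q*(-4 + Y)² (h(q, Y) = 0² + q*(2*(-4 + Y)²) = 0 + 2*q*(-4 + Y)² = 2*q*(-4 + Y)²)
h(-61, Z) - 1*(-2490) = 2*(-61)*(-4 + 11)² - 1*(-2490) = 2*(-61)*7² + 2490 = 2*(-61)*49 + 2490 = -5978 + 2490 = -3488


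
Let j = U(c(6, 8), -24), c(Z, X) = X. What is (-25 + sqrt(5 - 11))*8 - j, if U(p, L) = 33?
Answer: -233 + 8*I*sqrt(6) ≈ -233.0 + 19.596*I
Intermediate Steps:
j = 33
(-25 + sqrt(5 - 11))*8 - j = (-25 + sqrt(5 - 11))*8 - 1*33 = (-25 + sqrt(-6))*8 - 33 = (-25 + I*sqrt(6))*8 - 33 = (-200 + 8*I*sqrt(6)) - 33 = -233 + 8*I*sqrt(6)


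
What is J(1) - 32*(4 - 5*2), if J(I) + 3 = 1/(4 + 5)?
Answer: 1702/9 ≈ 189.11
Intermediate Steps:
J(I) = -26/9 (J(I) = -3 + 1/(4 + 5) = -3 + 1/9 = -3 + ⅑ = -26/9)
J(1) - 32*(4 - 5*2) = -26/9 - 32*(4 - 5*2) = -26/9 - 32*(4 - 10) = -26/9 - 32*(-6) = -26/9 + 192 = 1702/9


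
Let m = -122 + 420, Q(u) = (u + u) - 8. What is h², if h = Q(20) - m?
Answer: 70756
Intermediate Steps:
Q(u) = -8 + 2*u (Q(u) = 2*u - 8 = -8 + 2*u)
m = 298
h = -266 (h = (-8 + 2*20) - 1*298 = (-8 + 40) - 298 = 32 - 298 = -266)
h² = (-266)² = 70756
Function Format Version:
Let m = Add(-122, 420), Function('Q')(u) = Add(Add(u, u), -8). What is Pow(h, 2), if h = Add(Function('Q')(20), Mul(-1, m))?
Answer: 70756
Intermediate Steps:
Function('Q')(u) = Add(-8, Mul(2, u)) (Function('Q')(u) = Add(Mul(2, u), -8) = Add(-8, Mul(2, u)))
m = 298
h = -266 (h = Add(Add(-8, Mul(2, 20)), Mul(-1, 298)) = Add(Add(-8, 40), -298) = Add(32, -298) = -266)
Pow(h, 2) = Pow(-266, 2) = 70756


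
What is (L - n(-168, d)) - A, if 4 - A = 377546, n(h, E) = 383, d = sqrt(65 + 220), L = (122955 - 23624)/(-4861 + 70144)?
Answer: 24622170328/65283 ≈ 3.7716e+5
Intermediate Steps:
L = 99331/65283 ≈ 1.5215
d = sqrt(285) ≈ 16.882
A = -377542 (A = 4 - 1*377546 = 4 - 377546 = -377542)
(L - n(-168, d)) - A = (99331/65283 - 1*383) - 1*(-377542) = (99331/65283 - 383) + 377542 = -24904058/65283 + 377542 = 24622170328/65283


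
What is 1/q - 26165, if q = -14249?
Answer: -372825086/14249 ≈ -26165.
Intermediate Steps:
1/q - 26165 = 1/(-14249) - 26165 = -1/14249 - 26165 = -372825086/14249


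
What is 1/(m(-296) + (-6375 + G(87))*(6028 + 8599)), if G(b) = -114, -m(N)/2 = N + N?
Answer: -1/94913419 ≈ -1.0536e-8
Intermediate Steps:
m(N) = -4*N (m(N) = -2*(N + N) = -4*N)
1/(m(-296) + (-6375 + G(87))*(6028 + 8599)) = 1/(-4*(-296) + (-6375 - 114)*(6028 + 8599)) = 1/(1184 - 6489*14627) = 1/(1184 - 94914603) = 1/(-94913419) = -1/94913419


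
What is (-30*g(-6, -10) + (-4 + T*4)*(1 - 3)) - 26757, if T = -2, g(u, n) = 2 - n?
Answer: -27093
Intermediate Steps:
(-30*g(-6, -10) + (-4 + T*4)*(1 - 3)) - 26757 = (-30*(2 - 1*(-10)) + (-4 - 2*4)*(1 - 3)) - 26757 = (-30*(2 + 10) + (-4 - 8)*(-2)) - 26757 = (-30*12 - 12*(-2)) - 26757 = (-360 + 24) - 26757 = -336 - 26757 = -27093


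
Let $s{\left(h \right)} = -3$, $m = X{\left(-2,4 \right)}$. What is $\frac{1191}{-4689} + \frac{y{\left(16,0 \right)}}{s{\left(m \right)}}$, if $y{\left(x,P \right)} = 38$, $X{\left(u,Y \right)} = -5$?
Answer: $- \frac{20195}{1563} \approx -12.921$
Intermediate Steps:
$m = -5$
$\frac{1191}{-4689} + \frac{y{\left(16,0 \right)}}{s{\left(m \right)}} = \frac{1191}{-4689} + \frac{38}{-3} = 1191 \left(- \frac{1}{4689}\right) + 38 \left(- \frac{1}{3}\right) = - \frac{397}{1563} - \frac{38}{3} = - \frac{20195}{1563}$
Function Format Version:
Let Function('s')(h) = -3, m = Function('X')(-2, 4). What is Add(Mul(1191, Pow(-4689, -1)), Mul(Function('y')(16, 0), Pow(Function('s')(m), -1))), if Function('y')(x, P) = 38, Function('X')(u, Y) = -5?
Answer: Rational(-20195, 1563) ≈ -12.921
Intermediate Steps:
m = -5
Add(Mul(1191, Pow(-4689, -1)), Mul(Function('y')(16, 0), Pow(Function('s')(m), -1))) = Add(Mul(1191, Pow(-4689, -1)), Mul(38, Pow(-3, -1))) = Add(Mul(1191, Rational(-1, 4689)), Mul(38, Rational(-1, 3))) = Add(Rational(-397, 1563), Rational(-38, 3)) = Rational(-20195, 1563)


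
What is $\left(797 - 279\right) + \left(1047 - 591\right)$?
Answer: $974$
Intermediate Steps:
$\left(797 - 279\right) + \left(1047 - 591\right) = 518 + \left(1047 - 591\right) = 518 + 456 = 974$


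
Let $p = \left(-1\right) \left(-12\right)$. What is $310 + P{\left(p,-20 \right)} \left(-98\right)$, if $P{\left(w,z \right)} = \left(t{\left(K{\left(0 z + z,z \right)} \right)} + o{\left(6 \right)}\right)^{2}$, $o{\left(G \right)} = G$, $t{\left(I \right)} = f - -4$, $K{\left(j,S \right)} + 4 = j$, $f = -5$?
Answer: $-2140$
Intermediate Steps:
$K{\left(j,S \right)} = -4 + j$
$t{\left(I \right)} = -1$ ($t{\left(I \right)} = -5 - -4 = -5 + 4 = -1$)
$p = 12$
$P{\left(w,z \right)} = 25$ ($P{\left(w,z \right)} = \left(-1 + 6\right)^{2} = 5^{2} = 25$)
$310 + P{\left(p,-20 \right)} \left(-98\right) = 310 + 25 \left(-98\right) = 310 - 2450 = -2140$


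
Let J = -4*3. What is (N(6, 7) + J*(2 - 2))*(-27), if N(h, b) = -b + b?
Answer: 0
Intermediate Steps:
N(h, b) = 0
J = -12
(N(6, 7) + J*(2 - 2))*(-27) = (0 - 12*(2 - 2))*(-27) = (0 - 12*0)*(-27) = (0 + 0)*(-27) = 0*(-27) = 0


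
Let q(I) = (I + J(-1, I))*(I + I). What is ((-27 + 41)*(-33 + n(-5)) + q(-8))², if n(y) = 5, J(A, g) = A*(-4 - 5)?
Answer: 166464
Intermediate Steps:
J(A, g) = -9*A (J(A, g) = A*(-9) = -9*A)
q(I) = 2*I*(9 + I) (q(I) = (I - 9*(-1))*(I + I) = (I + 9)*(2*I) = (9 + I)*(2*I) = 2*I*(9 + I))
((-27 + 41)*(-33 + n(-5)) + q(-8))² = ((-27 + 41)*(-33 + 5) + 2*(-8)*(9 - 8))² = (14*(-28) + 2*(-8)*1)² = (-392 - 16)² = (-408)² = 166464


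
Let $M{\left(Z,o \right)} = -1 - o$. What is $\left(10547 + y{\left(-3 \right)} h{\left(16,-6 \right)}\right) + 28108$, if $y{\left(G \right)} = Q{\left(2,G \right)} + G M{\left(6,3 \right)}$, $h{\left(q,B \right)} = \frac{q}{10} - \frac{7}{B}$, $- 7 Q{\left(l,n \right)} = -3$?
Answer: $\frac{2708257}{70} \approx 38689.0$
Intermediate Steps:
$Q{\left(l,n \right)} = \frac{3}{7}$ ($Q{\left(l,n \right)} = \left(- \frac{1}{7}\right) \left(-3\right) = \frac{3}{7}$)
$h{\left(q,B \right)} = - \frac{7}{B} + \frac{q}{10}$ ($h{\left(q,B \right)} = q \frac{1}{10} - \frac{7}{B} = \frac{q}{10} - \frac{7}{B} = - \frac{7}{B} + \frac{q}{10}$)
$y{\left(G \right)} = \frac{3}{7} - 4 G$ ($y{\left(G \right)} = \frac{3}{7} + G \left(-1 - 3\right) = \frac{3}{7} + G \left(-4\right) = \frac{3}{7} - 4 G$)
$\left(10547 + y{\left(-3 \right)} h{\left(16,-6 \right)}\right) + 28108 = \left(10547 + \left(\frac{3}{7} - -12\right) \left(- \frac{7}{-6} + \frac{1}{10} \cdot 16\right)\right) + 28108 = \left(10547 + \left(\frac{3}{7} + 12\right) \left(\left(-7\right) \left(- \frac{1}{6}\right) + \frac{8}{5}\right)\right) + 28108 = \left(10547 + \frac{87 \left(\frac{7}{6} + \frac{8}{5}\right)}{7}\right) + 28108 = \left(10547 + \frac{87}{7} \cdot \frac{83}{30}\right) + 28108 = \left(10547 + \frac{2407}{70}\right) + 28108 = \frac{740697}{70} + 28108 = \frac{2708257}{70}$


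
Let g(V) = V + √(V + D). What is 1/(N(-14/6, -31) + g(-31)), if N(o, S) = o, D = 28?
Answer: -300/10027 - 9*I*√3/10027 ≈ -0.029919 - 0.0015546*I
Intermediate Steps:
g(V) = V + √(28 + V) (g(V) = V + √(V + 28) = V + √(28 + V))
1/(N(-14/6, -31) + g(-31)) = 1/(-14/6 + (-31 + √(28 - 31))) = 1/(-14*⅙ + (-31 + √(-3))) = 1/(-7/3 + (-31 + I*√3)) = 1/(-100/3 + I*√3)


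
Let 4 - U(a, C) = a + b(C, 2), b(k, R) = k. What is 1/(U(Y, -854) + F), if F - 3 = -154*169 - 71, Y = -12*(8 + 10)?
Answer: -1/25020 ≈ -3.9968e-5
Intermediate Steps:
Y = -216 (Y = -12*18 = -216)
U(a, C) = 4 - C - a (U(a, C) = 4 - (a + C) = 4 - (C + a) = 4 + (-C - a) = 4 - C - a)
F = -26094 (F = 3 + (-154*169 - 71) = 3 + (-26026 - 71) = 3 - 26097 = -26094)
1/(U(Y, -854) + F) = 1/((4 - 1*(-854) - 1*(-216)) - 26094) = 1/((4 + 854 + 216) - 26094) = 1/(1074 - 26094) = 1/(-25020) = -1/25020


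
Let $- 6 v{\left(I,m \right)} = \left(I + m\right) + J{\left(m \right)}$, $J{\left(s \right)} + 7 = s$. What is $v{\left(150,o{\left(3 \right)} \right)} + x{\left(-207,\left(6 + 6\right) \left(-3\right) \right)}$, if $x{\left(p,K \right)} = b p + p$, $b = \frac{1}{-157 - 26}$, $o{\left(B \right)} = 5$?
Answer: $- \frac{28227}{122} \approx -231.37$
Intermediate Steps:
$J{\left(s \right)} = -7 + s$
$v{\left(I,m \right)} = \frac{7}{6} - \frac{m}{3} - \frac{I}{6}$ ($v{\left(I,m \right)} = - \frac{\left(I + m\right) + \left(-7 + m\right)}{6} = - \frac{-7 + I + 2 m}{6} = \frac{7}{6} - \frac{m}{3} - \frac{I}{6}$)
$b = - \frac{1}{183}$ ($b = \frac{1}{-183} = - \frac{1}{183} \approx -0.0054645$)
$x{\left(p,K \right)} = \frac{182 p}{183}$ ($x{\left(p,K \right)} = - \frac{p}{183} + p = \frac{182 p}{183}$)
$v{\left(150,o{\left(3 \right)} \right)} + x{\left(-207,\left(6 + 6\right) \left(-3\right) \right)} = \left(\frac{7}{6} - \frac{5}{3} - 25\right) + \frac{182}{183} \left(-207\right) = \left(\frac{7}{6} - \frac{5}{3} - 25\right) - \frac{12558}{61} = - \frac{51}{2} - \frac{12558}{61} = - \frac{28227}{122}$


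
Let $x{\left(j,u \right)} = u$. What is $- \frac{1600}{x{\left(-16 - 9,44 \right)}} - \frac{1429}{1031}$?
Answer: $- \frac{428119}{11341} \approx -37.75$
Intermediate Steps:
$- \frac{1600}{x{\left(-16 - 9,44 \right)}} - \frac{1429}{1031} = - \frac{1600}{44} - \frac{1429}{1031} = \left(-1600\right) \frac{1}{44} - \frac{1429}{1031} = - \frac{400}{11} - \frac{1429}{1031} = - \frac{428119}{11341}$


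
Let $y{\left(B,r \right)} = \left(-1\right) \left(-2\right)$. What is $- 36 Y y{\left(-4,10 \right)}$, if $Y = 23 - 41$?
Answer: $1296$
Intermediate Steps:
$y{\left(B,r \right)} = 2$
$Y = -18$ ($Y = 23 - 41 = -18$)
$- 36 Y y{\left(-4,10 \right)} = \left(-36\right) \left(-18\right) 2 = 648 \cdot 2 = 1296$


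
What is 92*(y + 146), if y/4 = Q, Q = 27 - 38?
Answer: 9384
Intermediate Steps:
Q = -11
y = -44 (y = 4*(-11) = -44)
92*(y + 146) = 92*(-44 + 146) = 92*102 = 9384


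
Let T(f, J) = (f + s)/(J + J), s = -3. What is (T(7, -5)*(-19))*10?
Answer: 76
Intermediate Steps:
T(f, J) = (-3 + f)/(2*J) (T(f, J) = (f - 3)/(J + J) = (-3 + f)/((2*J)) = (-3 + f)*(1/(2*J)) = (-3 + f)/(2*J))
(T(7, -5)*(-19))*10 = (((1/2)*(-3 + 7)/(-5))*(-19))*10 = (((1/2)*(-1/5)*4)*(-19))*10 = -2/5*(-19)*10 = (38/5)*10 = 76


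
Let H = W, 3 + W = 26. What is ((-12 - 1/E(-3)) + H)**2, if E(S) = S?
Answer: 1156/9 ≈ 128.44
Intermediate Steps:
W = 23 (W = -3 + 26 = 23)
H = 23
((-12 - 1/E(-3)) + H)**2 = ((-12 - 1/(-3)) + 23)**2 = ((-12 - 1*(-1/3)) + 23)**2 = ((-12 + 1/3) + 23)**2 = (-35/3 + 23)**2 = (34/3)**2 = 1156/9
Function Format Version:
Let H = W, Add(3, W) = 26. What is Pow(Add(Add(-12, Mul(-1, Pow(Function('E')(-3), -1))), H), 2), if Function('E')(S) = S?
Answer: Rational(1156, 9) ≈ 128.44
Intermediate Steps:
W = 23 (W = Add(-3, 26) = 23)
H = 23
Pow(Add(Add(-12, Mul(-1, Pow(Function('E')(-3), -1))), H), 2) = Pow(Add(Add(-12, Mul(-1, Pow(-3, -1))), 23), 2) = Pow(Add(Add(-12, Mul(-1, Rational(-1, 3))), 23), 2) = Pow(Add(Add(-12, Rational(1, 3)), 23), 2) = Pow(Add(Rational(-35, 3), 23), 2) = Pow(Rational(34, 3), 2) = Rational(1156, 9)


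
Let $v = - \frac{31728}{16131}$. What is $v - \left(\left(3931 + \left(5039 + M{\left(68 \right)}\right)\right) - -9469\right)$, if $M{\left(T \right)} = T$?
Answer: $- \frac{99522715}{5377} \approx -18509.0$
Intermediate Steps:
$v = - \frac{10576}{5377}$ ($v = \left(-31728\right) \frac{1}{16131} = - \frac{10576}{5377} \approx -1.9669$)
$v - \left(\left(3931 + \left(5039 + M{\left(68 \right)}\right)\right) - -9469\right) = - \frac{10576}{5377} - \left(\left(3931 + \left(5039 + 68\right)\right) - -9469\right) = - \frac{10576}{5377} - \left(\left(3931 + 5107\right) + 9469\right) = - \frac{10576}{5377} - \left(9038 + 9469\right) = - \frac{10576}{5377} - 18507 = - \frac{99522715}{5377}$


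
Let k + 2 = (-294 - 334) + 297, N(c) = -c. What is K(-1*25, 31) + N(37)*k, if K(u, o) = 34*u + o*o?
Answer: 12432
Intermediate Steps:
K(u, o) = o² + 34*u (K(u, o) = 34*u + o² = o² + 34*u)
k = -333 (k = -2 + ((-294 - 334) + 297) = -2 + (-628 + 297) = -2 - 331 = -333)
K(-1*25, 31) + N(37)*k = (31² + 34*(-1*25)) - 1*37*(-333) = (961 + 34*(-25)) - 37*(-333) = (961 - 850) + 12321 = 111 + 12321 = 12432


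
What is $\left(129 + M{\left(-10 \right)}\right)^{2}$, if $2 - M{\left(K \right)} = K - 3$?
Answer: $20736$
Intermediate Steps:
$M{\left(K \right)} = 5 - K$ ($M{\left(K \right)} = 2 - \left(K - 3\right) = 2 - \left(-3 + K\right) = 5 - K$)
$\left(129 + M{\left(-10 \right)}\right)^{2} = \left(129 + \left(5 - -10\right)\right)^{2} = \left(129 + \left(5 + 10\right)\right)^{2} = \left(129 + 15\right)^{2} = 144^{2} = 20736$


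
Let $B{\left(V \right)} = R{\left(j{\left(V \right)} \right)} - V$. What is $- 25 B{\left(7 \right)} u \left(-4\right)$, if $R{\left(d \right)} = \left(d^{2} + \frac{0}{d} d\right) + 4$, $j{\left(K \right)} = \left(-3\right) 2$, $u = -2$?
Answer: $-6600$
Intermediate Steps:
$j{\left(K \right)} = -6$
$R{\left(d \right)} = 4 + d^{2}$ ($R{\left(d \right)} = \left(d^{2} + 0 d\right) + 4 = \left(d^{2} + 0\right) + 4 = d^{2} + 4 = 4 + d^{2}$)
$B{\left(V \right)} = 40 - V$ ($B{\left(V \right)} = \left(4 + \left(-6\right)^{2}\right) - V = \left(4 + 36\right) - V = 40 - V$)
$- 25 B{\left(7 \right)} u \left(-4\right) = - 25 \left(40 - 7\right) \left(\left(-2\right) \left(-4\right)\right) = - 25 \left(40 - 7\right) 8 = \left(-25\right) 33 \cdot 8 = \left(-825\right) 8 = -6600$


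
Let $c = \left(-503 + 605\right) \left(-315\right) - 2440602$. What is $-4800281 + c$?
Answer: $-7273013$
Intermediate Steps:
$c = -2472732$ ($c = 102 \left(-315\right) - 2440602 = -32130 - 2440602 = -2472732$)
$-4800281 + c = -4800281 - 2472732 = -7273013$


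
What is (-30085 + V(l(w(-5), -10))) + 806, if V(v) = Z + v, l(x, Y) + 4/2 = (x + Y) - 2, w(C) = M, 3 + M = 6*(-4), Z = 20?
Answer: -29300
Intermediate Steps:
M = -27 (M = -3 + 6*(-4) = -3 - 24 = -27)
w(C) = -27
l(x, Y) = -4 + Y + x (l(x, Y) = -2 + ((x + Y) - 2) = -2 + ((Y + x) - 2) = -2 + (-2 + Y + x) = -4 + Y + x)
V(v) = 20 + v
(-30085 + V(l(w(-5), -10))) + 806 = (-30085 + (20 + (-4 - 10 - 27))) + 806 = (-30085 + (20 - 41)) + 806 = (-30085 - 21) + 806 = -30106 + 806 = -29300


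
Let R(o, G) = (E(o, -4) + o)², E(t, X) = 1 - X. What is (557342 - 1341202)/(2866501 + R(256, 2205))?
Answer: -391930/1467311 ≈ -0.26711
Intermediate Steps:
R(o, G) = (5 + o)² (R(o, G) = ((1 - 1*(-4)) + o)² = ((1 + 4) + o)² = (5 + o)²)
(557342 - 1341202)/(2866501 + R(256, 2205)) = (557342 - 1341202)/(2866501 + (5 + 256)²) = -783860/(2866501 + 261²) = -783860/(2866501 + 68121) = -783860/2934622 = -783860*1/2934622 = -391930/1467311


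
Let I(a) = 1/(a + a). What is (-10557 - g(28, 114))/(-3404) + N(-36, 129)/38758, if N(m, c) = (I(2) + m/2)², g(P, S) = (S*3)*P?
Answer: 3125549147/527728928 ≈ 5.9226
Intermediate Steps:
g(P, S) = 3*P*S (g(P, S) = (3*S)*P = 3*P*S)
I(a) = 1/(2*a)
N(m, c) = (¼ + m/2)² (N(m, c) = ((½)/2 + m/2)² = ((½)*(½) + m*(½))² = (¼ + m/2)²)
(-10557 - g(28, 114))/(-3404) + N(-36, 129)/38758 = (-10557 - 3*28*114)/(-3404) + ((1 + 2*(-36))²/16)/38758 = (-10557 - 1*9576)*(-1/3404) + ((1 - 72)²/16)*(1/38758) = (-10557 - 9576)*(-1/3404) + ((1/16)*(-71)²)*(1/38758) = -20133*(-1/3404) + ((1/16)*5041)*(1/38758) = 20133/3404 + (5041/16)*(1/38758) = 20133/3404 + 5041/620128 = 3125549147/527728928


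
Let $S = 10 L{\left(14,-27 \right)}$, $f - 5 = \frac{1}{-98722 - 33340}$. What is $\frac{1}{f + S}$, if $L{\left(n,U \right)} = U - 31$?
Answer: $- \frac{132062}{75935651} \approx -0.0017391$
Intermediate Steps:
$L{\left(n,U \right)} = -31 + U$ ($L{\left(n,U \right)} = U - 31 = -31 + U$)
$f = \frac{660309}{132062}$ ($f = 5 + \frac{1}{-98722 - 33340} = 5 + \frac{1}{-132062} = 5 - \frac{1}{132062} = \frac{660309}{132062} \approx 5.0$)
$S = -580$ ($S = 10 \left(-31 - 27\right) = 10 \left(-58\right) = -580$)
$\frac{1}{f + S} = \frac{1}{\frac{660309}{132062} - 580} = \frac{1}{- \frac{75935651}{132062}} = - \frac{132062}{75935651}$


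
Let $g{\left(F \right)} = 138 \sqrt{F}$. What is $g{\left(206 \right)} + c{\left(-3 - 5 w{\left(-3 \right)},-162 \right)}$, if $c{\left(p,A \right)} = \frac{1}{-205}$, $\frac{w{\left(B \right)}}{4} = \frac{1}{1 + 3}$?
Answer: $- \frac{1}{205} + 138 \sqrt{206} \approx 1980.7$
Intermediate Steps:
$w{\left(B \right)} = 1$ ($w{\left(B \right)} = \frac{4}{1 + 3} = \frac{4}{4} = 4 \cdot \frac{1}{4} = 1$)
$c{\left(p,A \right)} = - \frac{1}{205}$
$g{\left(206 \right)} + c{\left(-3 - 5 w{\left(-3 \right)},-162 \right)} = 138 \sqrt{206} - \frac{1}{205} = - \frac{1}{205} + 138 \sqrt{206}$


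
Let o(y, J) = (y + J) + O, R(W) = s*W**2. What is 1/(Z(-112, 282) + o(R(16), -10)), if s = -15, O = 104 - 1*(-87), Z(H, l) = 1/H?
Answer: -112/409809 ≈ -0.00027330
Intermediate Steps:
O = 191 (O = 104 + 87 = 191)
R(W) = -15*W**2
o(y, J) = 191 + J + y (o(y, J) = (y + J) + 191 = (J + y) + 191 = 191 + J + y)
1/(Z(-112, 282) + o(R(16), -10)) = 1/(1/(-112) + (191 - 10 - 15*16**2)) = 1/(-1/112 + (191 - 10 - 15*256)) = 1/(-1/112 + (191 - 10 - 3840)) = 1/(-1/112 - 3659) = 1/(-409809/112) = -112/409809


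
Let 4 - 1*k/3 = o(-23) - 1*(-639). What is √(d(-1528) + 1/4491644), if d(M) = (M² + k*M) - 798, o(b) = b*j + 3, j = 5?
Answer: √23863930825320602823/2245822 ≈ 2175.2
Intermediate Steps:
o(b) = 3 + 5*b (o(b) = b*5 + 3 = 5*b + 3 = 3 + 5*b)
k = -1569 (k = 12 - 3*((3 + 5*(-23)) - 1*(-639)) = 12 - 3*((3 - 115) + 639) = 12 - 3*(-112 + 639) = 12 - 3*527 = 12 - 1581 = -1569)
d(M) = -798 + M² - 1569*M (d(M) = (M² - 1569*M) - 798 = -798 + M² - 1569*M)
√(d(-1528) + 1/4491644) = √((-798 + (-1528)² - 1569*(-1528)) + 1/4491644) = √((-798 + 2334784 + 2397432) + 1/4491644) = √(4731418 + 1/4491644) = √(21251845271193/4491644) = √23863930825320602823/2245822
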